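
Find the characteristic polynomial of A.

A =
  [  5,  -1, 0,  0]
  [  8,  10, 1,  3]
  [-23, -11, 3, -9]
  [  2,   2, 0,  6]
x^4 - 24*x^3 + 216*x^2 - 864*x + 1296

Expanding det(x·I − A) (e.g. by cofactor expansion or by noting that A is similar to its Jordan form J, which has the same characteristic polynomial as A) gives
  χ_A(x) = x^4 - 24*x^3 + 216*x^2 - 864*x + 1296
which factors as (x - 6)^4. The eigenvalues (with algebraic multiplicities) are λ = 6 with multiplicity 4.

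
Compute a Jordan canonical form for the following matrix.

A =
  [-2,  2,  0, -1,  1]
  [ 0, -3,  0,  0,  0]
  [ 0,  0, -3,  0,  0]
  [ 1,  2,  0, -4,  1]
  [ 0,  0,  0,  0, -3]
J_2(-3) ⊕ J_1(-3) ⊕ J_1(-3) ⊕ J_1(-3)

The characteristic polynomial is
  det(x·I − A) = x^5 + 15*x^4 + 90*x^3 + 270*x^2 + 405*x + 243 = (x + 3)^5

Eigenvalues and multiplicities (the geometric multiplicity of λ is n − rank(A − λI), which equals the number of Jordan blocks for λ):
  λ = -3: algebraic multiplicity = 5, geometric multiplicity = 4

Determining the block sizes for each eigenvalue:
  λ = -3: 4 blocks summing to 5 forces exactly one block of size 2 and the rest size 1 → block sizes [2, 1, 1, 1]

Assembling the blocks gives a Jordan form
J =
  [-3,  1,  0,  0,  0]
  [ 0, -3,  0,  0,  0]
  [ 0,  0, -3,  0,  0]
  [ 0,  0,  0, -3,  0]
  [ 0,  0,  0,  0, -3]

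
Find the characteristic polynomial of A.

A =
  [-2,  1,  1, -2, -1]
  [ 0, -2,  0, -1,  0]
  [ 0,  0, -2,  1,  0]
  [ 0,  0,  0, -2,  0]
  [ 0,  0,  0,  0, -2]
x^5 + 10*x^4 + 40*x^3 + 80*x^2 + 80*x + 32

Expanding det(x·I − A) (e.g. by cofactor expansion or by noting that A is similar to its Jordan form J, which has the same characteristic polynomial as A) gives
  χ_A(x) = x^5 + 10*x^4 + 40*x^3 + 80*x^2 + 80*x + 32
which factors as (x + 2)^5. The eigenvalues (with algebraic multiplicities) are λ = -2 with multiplicity 5.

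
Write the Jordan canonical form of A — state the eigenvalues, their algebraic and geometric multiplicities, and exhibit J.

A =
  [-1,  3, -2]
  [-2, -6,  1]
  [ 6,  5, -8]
J_3(-5)

The characteristic polynomial is
  det(x·I − A) = x^3 + 15*x^2 + 75*x + 125 = (x + 5)^3

Eigenvalues and multiplicities (the geometric multiplicity of λ is n − rank(A − λI), which equals the number of Jordan blocks for λ):
  λ = -5: algebraic multiplicity = 3, geometric multiplicity = 1

Determining the block sizes for each eigenvalue:
  λ = -5: one block (gm = 1), so the single block has size am = 3 → block sizes [3]

Assembling the blocks gives a Jordan form
J =
  [-5,  1,  0]
  [ 0, -5,  1]
  [ 0,  0, -5]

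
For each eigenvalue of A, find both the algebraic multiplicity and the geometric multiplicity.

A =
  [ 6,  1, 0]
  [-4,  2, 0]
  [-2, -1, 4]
λ = 4: alg = 3, geom = 2

Step 1 — factor the characteristic polynomial to read off the algebraic multiplicities:
  χ_A(x) = (x - 4)^3

Step 2 — compute geometric multiplicities via the rank-nullity identity g(λ) = n − rank(A − λI):
  rank(A − (4)·I) = 1, so dim ker(A − (4)·I) = n − 1 = 2

Summary:
  λ = 4: algebraic multiplicity = 3, geometric multiplicity = 2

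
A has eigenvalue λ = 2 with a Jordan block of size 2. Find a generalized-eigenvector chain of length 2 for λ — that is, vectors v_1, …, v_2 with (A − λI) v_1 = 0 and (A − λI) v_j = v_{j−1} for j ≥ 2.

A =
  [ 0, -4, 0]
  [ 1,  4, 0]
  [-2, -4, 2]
A Jordan chain for λ = 2 of length 2:
v_1 = (-2, 1, -2)ᵀ
v_2 = (1, 0, 0)ᵀ

Let N = A − (2)·I. We want v_2 with N^2 v_2 = 0 but N^1 v_2 ≠ 0; then v_{j-1} := N · v_j for j = 2, …, 2.

Pick v_2 = (1, 0, 0)ᵀ.
Then v_1 = N · v_2 = (-2, 1, -2)ᵀ.

Sanity check: (A − (2)·I) v_1 = (0, 0, 0)ᵀ = 0. ✓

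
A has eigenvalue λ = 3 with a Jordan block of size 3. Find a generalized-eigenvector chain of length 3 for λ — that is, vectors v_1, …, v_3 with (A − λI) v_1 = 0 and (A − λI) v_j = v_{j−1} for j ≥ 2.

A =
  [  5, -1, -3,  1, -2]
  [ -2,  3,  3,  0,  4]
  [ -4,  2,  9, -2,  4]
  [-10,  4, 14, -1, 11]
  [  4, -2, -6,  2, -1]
A Jordan chain for λ = 3 of length 3:
v_1 = (-1, 0, 2, 4, -2)ᵀ
v_2 = (-3, 3, 6, 14, -6)ᵀ
v_3 = (0, 0, 1, 0, 0)ᵀ

Let N = A − (3)·I. We want v_3 with N^3 v_3 = 0 but N^2 v_3 ≠ 0; then v_{j-1} := N · v_j for j = 3, …, 2.

Pick v_3 = (0, 0, 1, 0, 0)ᵀ.
Then v_2 = N · v_3 = (-3, 3, 6, 14, -6)ᵀ.
Then v_1 = N · v_2 = (-1, 0, 2, 4, -2)ᵀ.

Sanity check: (A − (3)·I) v_1 = (0, 0, 0, 0, 0)ᵀ = 0. ✓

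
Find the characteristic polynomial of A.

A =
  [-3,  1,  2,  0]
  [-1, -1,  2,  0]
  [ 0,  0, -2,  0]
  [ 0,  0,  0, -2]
x^4 + 8*x^3 + 24*x^2 + 32*x + 16

Expanding det(x·I − A) (e.g. by cofactor expansion or by noting that A is similar to its Jordan form J, which has the same characteristic polynomial as A) gives
  χ_A(x) = x^4 + 8*x^3 + 24*x^2 + 32*x + 16
which factors as (x + 2)^4. The eigenvalues (with algebraic multiplicities) are λ = -2 with multiplicity 4.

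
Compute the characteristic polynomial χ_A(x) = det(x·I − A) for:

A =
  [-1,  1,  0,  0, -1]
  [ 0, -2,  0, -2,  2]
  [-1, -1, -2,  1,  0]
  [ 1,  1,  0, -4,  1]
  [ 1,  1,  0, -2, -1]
x^5 + 10*x^4 + 40*x^3 + 80*x^2 + 80*x + 32

Expanding det(x·I − A) (e.g. by cofactor expansion or by noting that A is similar to its Jordan form J, which has the same characteristic polynomial as A) gives
  χ_A(x) = x^5 + 10*x^4 + 40*x^3 + 80*x^2 + 80*x + 32
which factors as (x + 2)^5. The eigenvalues (with algebraic multiplicities) are λ = -2 with multiplicity 5.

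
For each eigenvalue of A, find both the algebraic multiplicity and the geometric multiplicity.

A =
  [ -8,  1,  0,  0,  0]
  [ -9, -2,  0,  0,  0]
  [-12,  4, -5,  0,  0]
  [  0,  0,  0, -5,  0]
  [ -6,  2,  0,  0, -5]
λ = -5: alg = 5, geom = 4

Step 1 — factor the characteristic polynomial to read off the algebraic multiplicities:
  χ_A(x) = (x + 5)^5

Step 2 — compute geometric multiplicities via the rank-nullity identity g(λ) = n − rank(A − λI):
  rank(A − (-5)·I) = 1, so dim ker(A − (-5)·I) = n − 1 = 4

Summary:
  λ = -5: algebraic multiplicity = 5, geometric multiplicity = 4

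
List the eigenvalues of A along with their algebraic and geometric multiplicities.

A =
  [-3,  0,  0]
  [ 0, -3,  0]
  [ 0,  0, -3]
λ = -3: alg = 3, geom = 3

Step 1 — factor the characteristic polynomial to read off the algebraic multiplicities:
  χ_A(x) = (x + 3)^3

Step 2 — compute geometric multiplicities via the rank-nullity identity g(λ) = n − rank(A − λI):
  rank(A − (-3)·I) = 0, so dim ker(A − (-3)·I) = n − 0 = 3

Summary:
  λ = -3: algebraic multiplicity = 3, geometric multiplicity = 3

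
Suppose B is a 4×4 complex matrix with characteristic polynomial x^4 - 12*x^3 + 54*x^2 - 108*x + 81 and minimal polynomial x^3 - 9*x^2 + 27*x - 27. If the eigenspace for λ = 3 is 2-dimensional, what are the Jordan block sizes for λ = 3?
Block sizes for λ = 3: [3, 1]

Step 1 — from the characteristic polynomial, algebraic multiplicity of λ = 3 is 4. From dim ker(B − (3)·I) = 2, there are exactly 2 Jordan blocks for λ = 3.
Step 2 — from the minimal polynomial, the factor (x − 3)^3 tells us the largest block for λ = 3 has size 3.
Step 3 — with total size 4, 2 blocks, and largest block 3, the block sizes (in nonincreasing order) are [3, 1].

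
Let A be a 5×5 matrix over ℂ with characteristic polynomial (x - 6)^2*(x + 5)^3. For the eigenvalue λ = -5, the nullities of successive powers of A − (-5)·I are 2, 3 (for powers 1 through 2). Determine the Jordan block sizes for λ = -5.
Block sizes for λ = -5: [2, 1]

From the dimensions of kernels of powers, the number of Jordan blocks of size at least j is d_j − d_{j−1} where d_j = dim ker(N^j) (with d_0 = 0). Computing the differences gives [2, 1].
The number of blocks of size exactly k is (#blocks of size ≥ k) − (#blocks of size ≥ k + 1), so the partition is: 1 block(s) of size 1, 1 block(s) of size 2.
In nonincreasing order the block sizes are [2, 1].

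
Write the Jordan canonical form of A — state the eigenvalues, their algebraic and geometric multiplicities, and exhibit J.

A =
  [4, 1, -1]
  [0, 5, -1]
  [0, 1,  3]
J_2(4) ⊕ J_1(4)

The characteristic polynomial is
  det(x·I − A) = x^3 - 12*x^2 + 48*x - 64 = (x - 4)^3

Eigenvalues and multiplicities (the geometric multiplicity of λ is n − rank(A − λI), which equals the number of Jordan blocks for λ):
  λ = 4: algebraic multiplicity = 3, geometric multiplicity = 2

Determining the block sizes for each eigenvalue:
  λ = 4: 2 blocks summing to 3 forces exactly one block of size 2 and the rest size 1 → block sizes [2, 1]

Assembling the blocks gives a Jordan form
J =
  [4, 1, 0]
  [0, 4, 0]
  [0, 0, 4]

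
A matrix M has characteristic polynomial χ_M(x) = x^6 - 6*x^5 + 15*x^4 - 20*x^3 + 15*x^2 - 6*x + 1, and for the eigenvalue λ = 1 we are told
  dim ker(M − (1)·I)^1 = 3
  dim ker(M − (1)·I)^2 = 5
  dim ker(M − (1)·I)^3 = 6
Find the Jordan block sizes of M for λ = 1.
Block sizes for λ = 1: [3, 2, 1]

From the dimensions of kernels of powers, the number of Jordan blocks of size at least j is d_j − d_{j−1} where d_j = dim ker(N^j) (with d_0 = 0). Computing the differences gives [3, 2, 1].
The number of blocks of size exactly k is (#blocks of size ≥ k) − (#blocks of size ≥ k + 1), so the partition is: 1 block(s) of size 1, 1 block(s) of size 2, 1 block(s) of size 3.
In nonincreasing order the block sizes are [3, 2, 1].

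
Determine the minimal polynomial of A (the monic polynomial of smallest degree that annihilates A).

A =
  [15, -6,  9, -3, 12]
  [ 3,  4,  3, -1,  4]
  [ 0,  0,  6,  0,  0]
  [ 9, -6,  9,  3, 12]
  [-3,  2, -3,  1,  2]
x^2 - 12*x + 36

The characteristic polynomial is χ_A(x) = (x - 6)^5, so the eigenvalues are known. The minimal polynomial is
  m_A(x) = Π_λ (x − λ)^{k_λ}
where k_λ is the size of the *largest* Jordan block for λ (equivalently, the smallest k with (A − λI)^k v = 0 for every generalised eigenvector v of λ).

  λ = 6: largest Jordan block has size 2, contributing (x − 6)^2

So m_A(x) = (x - 6)^2 = x^2 - 12*x + 36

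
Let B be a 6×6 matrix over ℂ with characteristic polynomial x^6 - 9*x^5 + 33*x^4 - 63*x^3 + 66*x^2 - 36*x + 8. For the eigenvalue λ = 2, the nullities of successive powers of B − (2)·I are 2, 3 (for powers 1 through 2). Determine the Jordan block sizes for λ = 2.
Block sizes for λ = 2: [2, 1]

From the dimensions of kernels of powers, the number of Jordan blocks of size at least j is d_j − d_{j−1} where d_j = dim ker(N^j) (with d_0 = 0). Computing the differences gives [2, 1].
The number of blocks of size exactly k is (#blocks of size ≥ k) − (#blocks of size ≥ k + 1), so the partition is: 1 block(s) of size 1, 1 block(s) of size 2.
In nonincreasing order the block sizes are [2, 1].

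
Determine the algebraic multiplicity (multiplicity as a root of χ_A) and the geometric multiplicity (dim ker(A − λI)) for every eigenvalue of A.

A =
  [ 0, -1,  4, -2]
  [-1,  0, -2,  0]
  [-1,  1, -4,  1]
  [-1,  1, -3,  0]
λ = -1: alg = 4, geom = 2

Step 1 — factor the characteristic polynomial to read off the algebraic multiplicities:
  χ_A(x) = (x + 1)^4

Step 2 — compute geometric multiplicities via the rank-nullity identity g(λ) = n − rank(A − λI):
  rank(A − (-1)·I) = 2, so dim ker(A − (-1)·I) = n − 2 = 2

Summary:
  λ = -1: algebraic multiplicity = 4, geometric multiplicity = 2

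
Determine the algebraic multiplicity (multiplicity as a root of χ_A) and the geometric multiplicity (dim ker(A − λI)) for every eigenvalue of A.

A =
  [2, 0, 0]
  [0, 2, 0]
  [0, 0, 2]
λ = 2: alg = 3, geom = 3

Step 1 — factor the characteristic polynomial to read off the algebraic multiplicities:
  χ_A(x) = (x - 2)^3

Step 2 — compute geometric multiplicities via the rank-nullity identity g(λ) = n − rank(A − λI):
  rank(A − (2)·I) = 0, so dim ker(A − (2)·I) = n − 0 = 3

Summary:
  λ = 2: algebraic multiplicity = 3, geometric multiplicity = 3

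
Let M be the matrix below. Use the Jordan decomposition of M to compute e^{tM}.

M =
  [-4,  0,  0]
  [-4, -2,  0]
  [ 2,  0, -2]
e^{tM} =
  [exp(-4*t), 0, 0]
  [-2*exp(-2*t) + 2*exp(-4*t), exp(-2*t), 0]
  [exp(-2*t) - exp(-4*t), 0, exp(-2*t)]

Strategy: write M = P · J · P⁻¹ where J is a Jordan canonical form, so e^{tM} = P · e^{tJ} · P⁻¹, and e^{tJ} can be computed block-by-block.

M has Jordan form
J =
  [-4,  0,  0]
  [ 0, -2,  0]
  [ 0,  0, -2]
(up to reordering of blocks).

Per-block formulas:
  For a 1×1 block at λ = -4: exp(t · [-4]) = [e^(-4t)].
  For a 1×1 block at λ = -2: exp(t · [-2]) = [e^(-2t)].

After assembling e^{tJ} and conjugating by P, we get:

e^{tM} =
  [exp(-4*t), 0, 0]
  [-2*exp(-2*t) + 2*exp(-4*t), exp(-2*t), 0]
  [exp(-2*t) - exp(-4*t), 0, exp(-2*t)]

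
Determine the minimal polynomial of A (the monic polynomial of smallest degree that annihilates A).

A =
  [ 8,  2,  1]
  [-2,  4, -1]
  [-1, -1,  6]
x^3 - 18*x^2 + 108*x - 216

The characteristic polynomial is χ_A(x) = (x - 6)^3, so the eigenvalues are known. The minimal polynomial is
  m_A(x) = Π_λ (x − λ)^{k_λ}
where k_λ is the size of the *largest* Jordan block for λ (equivalently, the smallest k with (A − λI)^k v = 0 for every generalised eigenvector v of λ).

  λ = 6: largest Jordan block has size 3, contributing (x − 6)^3

So m_A(x) = (x - 6)^3 = x^3 - 18*x^2 + 108*x - 216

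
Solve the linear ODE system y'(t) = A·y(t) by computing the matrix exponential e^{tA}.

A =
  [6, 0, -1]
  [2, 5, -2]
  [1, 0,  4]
e^{tA} =
  [t*exp(5*t) + exp(5*t), 0, -t*exp(5*t)]
  [2*t*exp(5*t), exp(5*t), -2*t*exp(5*t)]
  [t*exp(5*t), 0, -t*exp(5*t) + exp(5*t)]

Strategy: write A = P · J · P⁻¹ where J is a Jordan canonical form, so e^{tA} = P · e^{tJ} · P⁻¹, and e^{tJ} can be computed block-by-block.

A has Jordan form
J =
  [5, 1, 0]
  [0, 5, 0]
  [0, 0, 5]
(up to reordering of blocks).

Per-block formulas:
  For a 1×1 block at λ = 5: exp(t · [5]) = [e^(5t)].
  For a 2×2 Jordan block J_2(5): exp(t · J_2(5)) = e^(5t)·(I + t·N), where N is the 2×2 nilpotent shift.

After assembling e^{tJ} and conjugating by P, we get:

e^{tA} =
  [t*exp(5*t) + exp(5*t), 0, -t*exp(5*t)]
  [2*t*exp(5*t), exp(5*t), -2*t*exp(5*t)]
  [t*exp(5*t), 0, -t*exp(5*t) + exp(5*t)]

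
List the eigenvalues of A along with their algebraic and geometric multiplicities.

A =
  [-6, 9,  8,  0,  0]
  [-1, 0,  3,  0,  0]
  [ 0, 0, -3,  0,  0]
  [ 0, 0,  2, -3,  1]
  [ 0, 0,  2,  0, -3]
λ = -3: alg = 5, geom = 2

Step 1 — factor the characteristic polynomial to read off the algebraic multiplicities:
  χ_A(x) = (x + 3)^5

Step 2 — compute geometric multiplicities via the rank-nullity identity g(λ) = n − rank(A − λI):
  rank(A − (-3)·I) = 3, so dim ker(A − (-3)·I) = n − 3 = 2

Summary:
  λ = -3: algebraic multiplicity = 5, geometric multiplicity = 2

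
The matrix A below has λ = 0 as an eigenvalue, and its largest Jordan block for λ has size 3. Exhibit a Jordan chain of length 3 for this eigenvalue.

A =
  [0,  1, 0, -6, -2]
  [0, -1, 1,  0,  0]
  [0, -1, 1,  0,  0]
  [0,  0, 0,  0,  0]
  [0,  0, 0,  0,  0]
A Jordan chain for λ = 0 of length 3:
v_1 = (-1, 0, 0, 0, 0)ᵀ
v_2 = (1, -1, -1, 0, 0)ᵀ
v_3 = (0, 1, 0, 0, 0)ᵀ

Let N = A − (0)·I. We want v_3 with N^3 v_3 = 0 but N^2 v_3 ≠ 0; then v_{j-1} := N · v_j for j = 3, …, 2.

Pick v_3 = (0, 1, 0, 0, 0)ᵀ.
Then v_2 = N · v_3 = (1, -1, -1, 0, 0)ᵀ.
Then v_1 = N · v_2 = (-1, 0, 0, 0, 0)ᵀ.

Sanity check: (A − (0)·I) v_1 = (0, 0, 0, 0, 0)ᵀ = 0. ✓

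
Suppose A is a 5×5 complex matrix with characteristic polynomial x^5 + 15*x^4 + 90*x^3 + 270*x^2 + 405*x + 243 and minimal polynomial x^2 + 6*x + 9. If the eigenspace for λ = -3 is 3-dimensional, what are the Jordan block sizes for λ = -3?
Block sizes for λ = -3: [2, 2, 1]

Step 1 — from the characteristic polynomial, algebraic multiplicity of λ = -3 is 5. From dim ker(A − (-3)·I) = 3, there are exactly 3 Jordan blocks for λ = -3.
Step 2 — from the minimal polynomial, the factor (x + 3)^2 tells us the largest block for λ = -3 has size 2.
Step 3 — with total size 5, 3 blocks, and largest block 2, the block sizes (in nonincreasing order) are [2, 2, 1].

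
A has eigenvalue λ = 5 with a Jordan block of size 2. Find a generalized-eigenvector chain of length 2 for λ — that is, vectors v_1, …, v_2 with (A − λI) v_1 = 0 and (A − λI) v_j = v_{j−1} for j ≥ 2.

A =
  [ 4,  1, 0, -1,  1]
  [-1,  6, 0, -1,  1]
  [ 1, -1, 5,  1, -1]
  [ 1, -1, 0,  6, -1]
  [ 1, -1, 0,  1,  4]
A Jordan chain for λ = 5 of length 2:
v_1 = (-1, -1, 1, 1, 1)ᵀ
v_2 = (1, 0, 0, 0, 0)ᵀ

Let N = A − (5)·I. We want v_2 with N^2 v_2 = 0 but N^1 v_2 ≠ 0; then v_{j-1} := N · v_j for j = 2, …, 2.

Pick v_2 = (1, 0, 0, 0, 0)ᵀ.
Then v_1 = N · v_2 = (-1, -1, 1, 1, 1)ᵀ.

Sanity check: (A − (5)·I) v_1 = (0, 0, 0, 0, 0)ᵀ = 0. ✓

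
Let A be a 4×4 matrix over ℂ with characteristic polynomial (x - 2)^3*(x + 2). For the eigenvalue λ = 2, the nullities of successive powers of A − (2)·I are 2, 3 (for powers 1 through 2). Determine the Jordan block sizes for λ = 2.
Block sizes for λ = 2: [2, 1]

From the dimensions of kernels of powers, the number of Jordan blocks of size at least j is d_j − d_{j−1} where d_j = dim ker(N^j) (with d_0 = 0). Computing the differences gives [2, 1].
The number of blocks of size exactly k is (#blocks of size ≥ k) − (#blocks of size ≥ k + 1), so the partition is: 1 block(s) of size 1, 1 block(s) of size 2.
In nonincreasing order the block sizes are [2, 1].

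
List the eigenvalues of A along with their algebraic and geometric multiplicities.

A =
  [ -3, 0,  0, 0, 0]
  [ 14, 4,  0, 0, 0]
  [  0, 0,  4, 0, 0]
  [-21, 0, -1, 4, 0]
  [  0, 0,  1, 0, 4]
λ = -3: alg = 1, geom = 1; λ = 4: alg = 4, geom = 3

Step 1 — factor the characteristic polynomial to read off the algebraic multiplicities:
  χ_A(x) = (x - 4)^4*(x + 3)

Step 2 — compute geometric multiplicities via the rank-nullity identity g(λ) = n − rank(A − λI):
  rank(A − (-3)·I) = 4, so dim ker(A − (-3)·I) = n − 4 = 1
  rank(A − (4)·I) = 2, so dim ker(A − (4)·I) = n − 2 = 3

Summary:
  λ = -3: algebraic multiplicity = 1, geometric multiplicity = 1
  λ = 4: algebraic multiplicity = 4, geometric multiplicity = 3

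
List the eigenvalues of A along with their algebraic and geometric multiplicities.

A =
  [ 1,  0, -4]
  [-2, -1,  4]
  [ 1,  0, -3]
λ = -1: alg = 3, geom = 2

Step 1 — factor the characteristic polynomial to read off the algebraic multiplicities:
  χ_A(x) = (x + 1)^3

Step 2 — compute geometric multiplicities via the rank-nullity identity g(λ) = n − rank(A − λI):
  rank(A − (-1)·I) = 1, so dim ker(A − (-1)·I) = n − 1 = 2

Summary:
  λ = -1: algebraic multiplicity = 3, geometric multiplicity = 2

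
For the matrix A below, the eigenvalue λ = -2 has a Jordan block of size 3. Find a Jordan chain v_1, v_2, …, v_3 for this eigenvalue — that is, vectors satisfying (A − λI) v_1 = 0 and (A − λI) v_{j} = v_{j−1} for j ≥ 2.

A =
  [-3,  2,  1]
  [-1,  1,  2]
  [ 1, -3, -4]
A Jordan chain for λ = -2 of length 3:
v_1 = (1, 1, -1)ᵀ
v_2 = (2, 3, -3)ᵀ
v_3 = (0, 1, 0)ᵀ

Let N = A − (-2)·I. We want v_3 with N^3 v_3 = 0 but N^2 v_3 ≠ 0; then v_{j-1} := N · v_j for j = 3, …, 2.

Pick v_3 = (0, 1, 0)ᵀ.
Then v_2 = N · v_3 = (2, 3, -3)ᵀ.
Then v_1 = N · v_2 = (1, 1, -1)ᵀ.

Sanity check: (A − (-2)·I) v_1 = (0, 0, 0)ᵀ = 0. ✓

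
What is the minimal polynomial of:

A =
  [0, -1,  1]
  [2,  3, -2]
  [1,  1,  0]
x^2 - 2*x + 1

The characteristic polynomial is χ_A(x) = (x - 1)^3, so the eigenvalues are known. The minimal polynomial is
  m_A(x) = Π_λ (x − λ)^{k_λ}
where k_λ is the size of the *largest* Jordan block for λ (equivalently, the smallest k with (A − λI)^k v = 0 for every generalised eigenvector v of λ).

  λ = 1: largest Jordan block has size 2, contributing (x − 1)^2

So m_A(x) = (x - 1)^2 = x^2 - 2*x + 1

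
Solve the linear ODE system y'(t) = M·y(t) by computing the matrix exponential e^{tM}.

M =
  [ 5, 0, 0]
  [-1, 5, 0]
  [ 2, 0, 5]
e^{tM} =
  [exp(5*t), 0, 0]
  [-t*exp(5*t), exp(5*t), 0]
  [2*t*exp(5*t), 0, exp(5*t)]

Strategy: write M = P · J · P⁻¹ where J is a Jordan canonical form, so e^{tM} = P · e^{tJ} · P⁻¹, and e^{tJ} can be computed block-by-block.

M has Jordan form
J =
  [5, 1, 0]
  [0, 5, 0]
  [0, 0, 5]
(up to reordering of blocks).

Per-block formulas:
  For a 1×1 block at λ = 5: exp(t · [5]) = [e^(5t)].
  For a 2×2 Jordan block J_2(5): exp(t · J_2(5)) = e^(5t)·(I + t·N), where N is the 2×2 nilpotent shift.

After assembling e^{tJ} and conjugating by P, we get:

e^{tM} =
  [exp(5*t), 0, 0]
  [-t*exp(5*t), exp(5*t), 0]
  [2*t*exp(5*t), 0, exp(5*t)]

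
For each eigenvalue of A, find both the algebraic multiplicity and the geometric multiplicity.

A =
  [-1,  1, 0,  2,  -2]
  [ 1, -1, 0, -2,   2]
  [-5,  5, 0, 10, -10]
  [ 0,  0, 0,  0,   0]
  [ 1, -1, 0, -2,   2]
λ = 0: alg = 5, geom = 4

Step 1 — factor the characteristic polynomial to read off the algebraic multiplicities:
  χ_A(x) = x^5

Step 2 — compute geometric multiplicities via the rank-nullity identity g(λ) = n − rank(A − λI):
  rank(A − (0)·I) = 1, so dim ker(A − (0)·I) = n − 1 = 4

Summary:
  λ = 0: algebraic multiplicity = 5, geometric multiplicity = 4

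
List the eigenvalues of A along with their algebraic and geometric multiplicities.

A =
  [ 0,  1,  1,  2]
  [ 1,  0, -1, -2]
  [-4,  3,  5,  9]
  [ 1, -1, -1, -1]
λ = 1: alg = 4, geom = 2

Step 1 — factor the characteristic polynomial to read off the algebraic multiplicities:
  χ_A(x) = (x - 1)^4

Step 2 — compute geometric multiplicities via the rank-nullity identity g(λ) = n − rank(A − λI):
  rank(A − (1)·I) = 2, so dim ker(A − (1)·I) = n − 2 = 2

Summary:
  λ = 1: algebraic multiplicity = 4, geometric multiplicity = 2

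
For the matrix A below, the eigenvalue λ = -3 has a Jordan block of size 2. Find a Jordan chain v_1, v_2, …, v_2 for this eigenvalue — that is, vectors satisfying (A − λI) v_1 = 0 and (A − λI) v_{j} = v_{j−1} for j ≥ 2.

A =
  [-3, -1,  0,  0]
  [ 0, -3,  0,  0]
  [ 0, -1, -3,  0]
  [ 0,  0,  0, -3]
A Jordan chain for λ = -3 of length 2:
v_1 = (-1, 0, -1, 0)ᵀ
v_2 = (0, 1, 0, 0)ᵀ

Let N = A − (-3)·I. We want v_2 with N^2 v_2 = 0 but N^1 v_2 ≠ 0; then v_{j-1} := N · v_j for j = 2, …, 2.

Pick v_2 = (0, 1, 0, 0)ᵀ.
Then v_1 = N · v_2 = (-1, 0, -1, 0)ᵀ.

Sanity check: (A − (-3)·I) v_1 = (0, 0, 0, 0)ᵀ = 0. ✓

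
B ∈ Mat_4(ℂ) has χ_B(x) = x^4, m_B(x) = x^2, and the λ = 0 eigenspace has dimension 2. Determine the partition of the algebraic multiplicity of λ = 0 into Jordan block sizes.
Block sizes for λ = 0: [2, 2]

Step 1 — from the characteristic polynomial, algebraic multiplicity of λ = 0 is 4. From dim ker(B − (0)·I) = 2, there are exactly 2 Jordan blocks for λ = 0.
Step 2 — from the minimal polynomial, the factor (x − 0)^2 tells us the largest block for λ = 0 has size 2.
Step 3 — with total size 4, 2 blocks, and largest block 2, the block sizes (in nonincreasing order) are [2, 2].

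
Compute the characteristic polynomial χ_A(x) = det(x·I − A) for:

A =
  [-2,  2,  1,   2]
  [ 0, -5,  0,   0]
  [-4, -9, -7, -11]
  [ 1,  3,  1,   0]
x^4 + 14*x^3 + 72*x^2 + 162*x + 135

Expanding det(x·I − A) (e.g. by cofactor expansion or by noting that A is similar to its Jordan form J, which has the same characteristic polynomial as A) gives
  χ_A(x) = x^4 + 14*x^3 + 72*x^2 + 162*x + 135
which factors as (x + 3)^3*(x + 5). The eigenvalues (with algebraic multiplicities) are λ = -5 with multiplicity 1, λ = -3 with multiplicity 3.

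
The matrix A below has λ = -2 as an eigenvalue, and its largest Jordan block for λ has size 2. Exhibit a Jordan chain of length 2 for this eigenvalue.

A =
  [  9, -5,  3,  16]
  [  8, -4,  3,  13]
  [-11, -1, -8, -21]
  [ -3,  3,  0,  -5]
A Jordan chain for λ = -2 of length 2:
v_1 = (11, 8, -11, -3)ᵀ
v_2 = (1, 0, 0, 0)ᵀ

Let N = A − (-2)·I. We want v_2 with N^2 v_2 = 0 but N^1 v_2 ≠ 0; then v_{j-1} := N · v_j for j = 2, …, 2.

Pick v_2 = (1, 0, 0, 0)ᵀ.
Then v_1 = N · v_2 = (11, 8, -11, -3)ᵀ.

Sanity check: (A − (-2)·I) v_1 = (0, 0, 0, 0)ᵀ = 0. ✓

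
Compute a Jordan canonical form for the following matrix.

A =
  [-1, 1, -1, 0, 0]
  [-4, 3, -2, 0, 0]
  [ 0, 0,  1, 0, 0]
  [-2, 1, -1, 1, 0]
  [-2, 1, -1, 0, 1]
J_2(1) ⊕ J_1(1) ⊕ J_1(1) ⊕ J_1(1)

The characteristic polynomial is
  det(x·I − A) = x^5 - 5*x^4 + 10*x^3 - 10*x^2 + 5*x - 1 = (x - 1)^5

Eigenvalues and multiplicities (the geometric multiplicity of λ is n − rank(A − λI), which equals the number of Jordan blocks for λ):
  λ = 1: algebraic multiplicity = 5, geometric multiplicity = 4

Determining the block sizes for each eigenvalue:
  λ = 1: 4 blocks summing to 5 forces exactly one block of size 2 and the rest size 1 → block sizes [2, 1, 1, 1]

Assembling the blocks gives a Jordan form
J =
  [1, 1, 0, 0, 0]
  [0, 1, 0, 0, 0]
  [0, 0, 1, 0, 0]
  [0, 0, 0, 1, 0]
  [0, 0, 0, 0, 1]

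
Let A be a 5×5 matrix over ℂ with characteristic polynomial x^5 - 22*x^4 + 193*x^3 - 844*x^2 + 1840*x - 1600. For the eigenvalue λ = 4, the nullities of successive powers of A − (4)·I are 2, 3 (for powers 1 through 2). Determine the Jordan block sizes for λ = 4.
Block sizes for λ = 4: [2, 1]

From the dimensions of kernels of powers, the number of Jordan blocks of size at least j is d_j − d_{j−1} where d_j = dim ker(N^j) (with d_0 = 0). Computing the differences gives [2, 1].
The number of blocks of size exactly k is (#blocks of size ≥ k) − (#blocks of size ≥ k + 1), so the partition is: 1 block(s) of size 1, 1 block(s) of size 2.
In nonincreasing order the block sizes are [2, 1].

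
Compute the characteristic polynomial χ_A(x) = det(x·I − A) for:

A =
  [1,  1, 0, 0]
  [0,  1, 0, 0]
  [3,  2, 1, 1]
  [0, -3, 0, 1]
x^4 - 4*x^3 + 6*x^2 - 4*x + 1

Expanding det(x·I − A) (e.g. by cofactor expansion or by noting that A is similar to its Jordan form J, which has the same characteristic polynomial as A) gives
  χ_A(x) = x^4 - 4*x^3 + 6*x^2 - 4*x + 1
which factors as (x - 1)^4. The eigenvalues (with algebraic multiplicities) are λ = 1 with multiplicity 4.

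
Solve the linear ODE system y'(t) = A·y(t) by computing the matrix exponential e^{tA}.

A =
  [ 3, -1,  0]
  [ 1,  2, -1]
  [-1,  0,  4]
e^{tA} =
  [-t^2*exp(3*t)/2 + exp(3*t), t^2*exp(3*t)/2 - t*exp(3*t), t^2*exp(3*t)/2]
  [t*exp(3*t), -t*exp(3*t) + exp(3*t), -t*exp(3*t)]
  [-t^2*exp(3*t)/2 - t*exp(3*t), t^2*exp(3*t)/2, t^2*exp(3*t)/2 + t*exp(3*t) + exp(3*t)]

Strategy: write A = P · J · P⁻¹ where J is a Jordan canonical form, so e^{tA} = P · e^{tJ} · P⁻¹, and e^{tJ} can be computed block-by-block.

A has Jordan form
J =
  [3, 1, 0]
  [0, 3, 1]
  [0, 0, 3]
(up to reordering of blocks).

Per-block formulas:
  For a 3×3 Jordan block J_3(3): exp(t · J_3(3)) = e^(3t)·(I + t·N + (t^2/2)·N^2), where N is the 3×3 nilpotent shift.

After assembling e^{tJ} and conjugating by P, we get:

e^{tA} =
  [-t^2*exp(3*t)/2 + exp(3*t), t^2*exp(3*t)/2 - t*exp(3*t), t^2*exp(3*t)/2]
  [t*exp(3*t), -t*exp(3*t) + exp(3*t), -t*exp(3*t)]
  [-t^2*exp(3*t)/2 - t*exp(3*t), t^2*exp(3*t)/2, t^2*exp(3*t)/2 + t*exp(3*t) + exp(3*t)]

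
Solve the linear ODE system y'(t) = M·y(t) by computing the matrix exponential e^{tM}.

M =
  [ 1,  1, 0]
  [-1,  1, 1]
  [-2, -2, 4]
e^{tM} =
  [-t*exp(2*t) + exp(2*t), -t^2*exp(2*t) + t*exp(2*t), t^2*exp(2*t)/2]
  [-t*exp(2*t), -t^2*exp(2*t) - t*exp(2*t) + exp(2*t), t^2*exp(2*t)/2 + t*exp(2*t)]
  [-2*t*exp(2*t), -2*t^2*exp(2*t) - 2*t*exp(2*t), t^2*exp(2*t) + 2*t*exp(2*t) + exp(2*t)]

Strategy: write M = P · J · P⁻¹ where J is a Jordan canonical form, so e^{tM} = P · e^{tJ} · P⁻¹, and e^{tJ} can be computed block-by-block.

M has Jordan form
J =
  [2, 1, 0]
  [0, 2, 1]
  [0, 0, 2]
(up to reordering of blocks).

Per-block formulas:
  For a 3×3 Jordan block J_3(2): exp(t · J_3(2)) = e^(2t)·(I + t·N + (t^2/2)·N^2), where N is the 3×3 nilpotent shift.

After assembling e^{tJ} and conjugating by P, we get:

e^{tM} =
  [-t*exp(2*t) + exp(2*t), -t^2*exp(2*t) + t*exp(2*t), t^2*exp(2*t)/2]
  [-t*exp(2*t), -t^2*exp(2*t) - t*exp(2*t) + exp(2*t), t^2*exp(2*t)/2 + t*exp(2*t)]
  [-2*t*exp(2*t), -2*t^2*exp(2*t) - 2*t*exp(2*t), t^2*exp(2*t) + 2*t*exp(2*t) + exp(2*t)]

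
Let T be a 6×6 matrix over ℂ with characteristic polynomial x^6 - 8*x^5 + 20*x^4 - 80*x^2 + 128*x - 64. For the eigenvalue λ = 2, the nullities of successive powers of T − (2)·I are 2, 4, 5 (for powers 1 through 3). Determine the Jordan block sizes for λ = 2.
Block sizes for λ = 2: [3, 2]

From the dimensions of kernels of powers, the number of Jordan blocks of size at least j is d_j − d_{j−1} where d_j = dim ker(N^j) (with d_0 = 0). Computing the differences gives [2, 2, 1].
The number of blocks of size exactly k is (#blocks of size ≥ k) − (#blocks of size ≥ k + 1), so the partition is: 1 block(s) of size 2, 1 block(s) of size 3.
In nonincreasing order the block sizes are [3, 2].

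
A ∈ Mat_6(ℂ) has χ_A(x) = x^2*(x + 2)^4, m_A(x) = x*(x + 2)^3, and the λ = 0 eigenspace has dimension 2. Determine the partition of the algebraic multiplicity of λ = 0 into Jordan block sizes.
Block sizes for λ = 0: [1, 1]

Step 1 — from the characteristic polynomial, algebraic multiplicity of λ = 0 is 2. From dim ker(A − (0)·I) = 2, there are exactly 2 Jordan blocks for λ = 0.
Step 2 — from the minimal polynomial, the factor (x − 0) tells us the largest block for λ = 0 has size 1.
Step 3 — with total size 2, 2 blocks, and largest block 1, the block sizes (in nonincreasing order) are [1, 1].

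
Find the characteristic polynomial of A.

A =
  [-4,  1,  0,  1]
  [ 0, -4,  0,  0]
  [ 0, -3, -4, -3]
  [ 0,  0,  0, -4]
x^4 + 16*x^3 + 96*x^2 + 256*x + 256

Expanding det(x·I − A) (e.g. by cofactor expansion or by noting that A is similar to its Jordan form J, which has the same characteristic polynomial as A) gives
  χ_A(x) = x^4 + 16*x^3 + 96*x^2 + 256*x + 256
which factors as (x + 4)^4. The eigenvalues (with algebraic multiplicities) are λ = -4 with multiplicity 4.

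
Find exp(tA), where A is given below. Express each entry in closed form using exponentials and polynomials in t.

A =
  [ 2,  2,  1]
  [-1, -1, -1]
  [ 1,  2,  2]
e^{tA} =
  [t*exp(t) + exp(t), 2*t*exp(t), t*exp(t)]
  [-t*exp(t), -2*t*exp(t) + exp(t), -t*exp(t)]
  [t*exp(t), 2*t*exp(t), t*exp(t) + exp(t)]

Strategy: write A = P · J · P⁻¹ where J is a Jordan canonical form, so e^{tA} = P · e^{tJ} · P⁻¹, and e^{tJ} can be computed block-by-block.

A has Jordan form
J =
  [1, 1, 0]
  [0, 1, 0]
  [0, 0, 1]
(up to reordering of blocks).

Per-block formulas:
  For a 1×1 block at λ = 1: exp(t · [1]) = [e^(1t)].
  For a 2×2 Jordan block J_2(1): exp(t · J_2(1)) = e^(1t)·(I + t·N), where N is the 2×2 nilpotent shift.

After assembling e^{tJ} and conjugating by P, we get:

e^{tA} =
  [t*exp(t) + exp(t), 2*t*exp(t), t*exp(t)]
  [-t*exp(t), -2*t*exp(t) + exp(t), -t*exp(t)]
  [t*exp(t), 2*t*exp(t), t*exp(t) + exp(t)]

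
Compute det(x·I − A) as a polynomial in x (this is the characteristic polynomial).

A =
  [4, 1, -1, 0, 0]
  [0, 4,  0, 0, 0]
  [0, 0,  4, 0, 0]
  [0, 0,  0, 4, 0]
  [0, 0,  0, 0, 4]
x^5 - 20*x^4 + 160*x^3 - 640*x^2 + 1280*x - 1024

Expanding det(x·I − A) (e.g. by cofactor expansion or by noting that A is similar to its Jordan form J, which has the same characteristic polynomial as A) gives
  χ_A(x) = x^5 - 20*x^4 + 160*x^3 - 640*x^2 + 1280*x - 1024
which factors as (x - 4)^5. The eigenvalues (with algebraic multiplicities) are λ = 4 with multiplicity 5.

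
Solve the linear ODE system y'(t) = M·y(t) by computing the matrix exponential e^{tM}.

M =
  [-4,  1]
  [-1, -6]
e^{tM} =
  [t*exp(-5*t) + exp(-5*t), t*exp(-5*t)]
  [-t*exp(-5*t), -t*exp(-5*t) + exp(-5*t)]

Strategy: write M = P · J · P⁻¹ where J is a Jordan canonical form, so e^{tM} = P · e^{tJ} · P⁻¹, and e^{tJ} can be computed block-by-block.

M has Jordan form
J =
  [-5,  1]
  [ 0, -5]
(up to reordering of blocks).

Per-block formulas:
  For a 2×2 Jordan block J_2(-5): exp(t · J_2(-5)) = e^(-5t)·(I + t·N), where N is the 2×2 nilpotent shift.

After assembling e^{tJ} and conjugating by P, we get:

e^{tM} =
  [t*exp(-5*t) + exp(-5*t), t*exp(-5*t)]
  [-t*exp(-5*t), -t*exp(-5*t) + exp(-5*t)]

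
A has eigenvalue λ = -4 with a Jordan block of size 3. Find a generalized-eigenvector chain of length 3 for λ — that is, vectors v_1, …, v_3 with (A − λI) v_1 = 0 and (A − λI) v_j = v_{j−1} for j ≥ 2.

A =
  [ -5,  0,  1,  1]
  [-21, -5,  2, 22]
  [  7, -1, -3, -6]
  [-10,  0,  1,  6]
A Jordan chain for λ = -4 of length 3:
v_1 = (-1, -1, 0, -1)ᵀ
v_2 = (0, -1, -1, 0)ᵀ
v_3 = (0, 1, 0, 0)ᵀ

Let N = A − (-4)·I. We want v_3 with N^3 v_3 = 0 but N^2 v_3 ≠ 0; then v_{j-1} := N · v_j for j = 3, …, 2.

Pick v_3 = (0, 1, 0, 0)ᵀ.
Then v_2 = N · v_3 = (0, -1, -1, 0)ᵀ.
Then v_1 = N · v_2 = (-1, -1, 0, -1)ᵀ.

Sanity check: (A − (-4)·I) v_1 = (0, 0, 0, 0)ᵀ = 0. ✓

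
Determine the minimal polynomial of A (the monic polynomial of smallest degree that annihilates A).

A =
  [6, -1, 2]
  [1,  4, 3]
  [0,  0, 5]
x^3 - 15*x^2 + 75*x - 125

The characteristic polynomial is χ_A(x) = (x - 5)^3, so the eigenvalues are known. The minimal polynomial is
  m_A(x) = Π_λ (x − λ)^{k_λ}
where k_λ is the size of the *largest* Jordan block for λ (equivalently, the smallest k with (A − λI)^k v = 0 for every generalised eigenvector v of λ).

  λ = 5: largest Jordan block has size 3, contributing (x − 5)^3

So m_A(x) = (x - 5)^3 = x^3 - 15*x^2 + 75*x - 125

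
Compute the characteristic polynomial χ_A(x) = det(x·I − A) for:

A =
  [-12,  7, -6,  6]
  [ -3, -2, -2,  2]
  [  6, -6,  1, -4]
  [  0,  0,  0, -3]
x^4 + 16*x^3 + 94*x^2 + 240*x + 225

Expanding det(x·I − A) (e.g. by cofactor expansion or by noting that A is similar to its Jordan form J, which has the same characteristic polynomial as A) gives
  χ_A(x) = x^4 + 16*x^3 + 94*x^2 + 240*x + 225
which factors as (x + 3)^2*(x + 5)^2. The eigenvalues (with algebraic multiplicities) are λ = -5 with multiplicity 2, λ = -3 with multiplicity 2.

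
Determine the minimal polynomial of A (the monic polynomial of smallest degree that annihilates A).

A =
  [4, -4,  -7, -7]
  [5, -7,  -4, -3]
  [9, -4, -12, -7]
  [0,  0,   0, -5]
x^3 + 15*x^2 + 75*x + 125

The characteristic polynomial is χ_A(x) = (x + 5)^4, so the eigenvalues are known. The minimal polynomial is
  m_A(x) = Π_λ (x − λ)^{k_λ}
where k_λ is the size of the *largest* Jordan block for λ (equivalently, the smallest k with (A − λI)^k v = 0 for every generalised eigenvector v of λ).

  λ = -5: largest Jordan block has size 3, contributing (x + 5)^3

So m_A(x) = (x + 5)^3 = x^3 + 15*x^2 + 75*x + 125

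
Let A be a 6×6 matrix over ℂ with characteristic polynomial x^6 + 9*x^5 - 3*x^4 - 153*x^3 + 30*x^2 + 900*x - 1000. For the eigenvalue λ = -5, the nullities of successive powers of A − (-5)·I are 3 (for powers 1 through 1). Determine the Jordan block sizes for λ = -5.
Block sizes for λ = -5: [1, 1, 1]

From the dimensions of kernels of powers, the number of Jordan blocks of size at least j is d_j − d_{j−1} where d_j = dim ker(N^j) (with d_0 = 0). Computing the differences gives [3].
The number of blocks of size exactly k is (#blocks of size ≥ k) − (#blocks of size ≥ k + 1), so the partition is: 3 block(s) of size 1.
In nonincreasing order the block sizes are [1, 1, 1].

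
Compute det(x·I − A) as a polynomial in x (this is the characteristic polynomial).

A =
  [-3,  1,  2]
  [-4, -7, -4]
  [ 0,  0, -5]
x^3 + 15*x^2 + 75*x + 125

Expanding det(x·I − A) (e.g. by cofactor expansion or by noting that A is similar to its Jordan form J, which has the same characteristic polynomial as A) gives
  χ_A(x) = x^3 + 15*x^2 + 75*x + 125
which factors as (x + 5)^3. The eigenvalues (with algebraic multiplicities) are λ = -5 with multiplicity 3.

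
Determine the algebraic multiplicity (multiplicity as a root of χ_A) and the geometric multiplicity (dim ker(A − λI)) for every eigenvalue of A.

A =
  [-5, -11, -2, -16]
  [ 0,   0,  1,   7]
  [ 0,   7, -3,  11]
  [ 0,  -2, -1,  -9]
λ = -5: alg = 3, geom = 1; λ = -2: alg = 1, geom = 1

Step 1 — factor the characteristic polynomial to read off the algebraic multiplicities:
  χ_A(x) = (x + 2)*(x + 5)^3

Step 2 — compute geometric multiplicities via the rank-nullity identity g(λ) = n − rank(A − λI):
  rank(A − (-5)·I) = 3, so dim ker(A − (-5)·I) = n − 3 = 1
  rank(A − (-2)·I) = 3, so dim ker(A − (-2)·I) = n − 3 = 1

Summary:
  λ = -5: algebraic multiplicity = 3, geometric multiplicity = 1
  λ = -2: algebraic multiplicity = 1, geometric multiplicity = 1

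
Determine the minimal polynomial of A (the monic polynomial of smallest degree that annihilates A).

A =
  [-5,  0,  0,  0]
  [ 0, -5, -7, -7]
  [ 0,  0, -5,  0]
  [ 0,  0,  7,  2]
x^2 + 3*x - 10

The characteristic polynomial is χ_A(x) = (x - 2)*(x + 5)^3, so the eigenvalues are known. The minimal polynomial is
  m_A(x) = Π_λ (x − λ)^{k_λ}
where k_λ is the size of the *largest* Jordan block for λ (equivalently, the smallest k with (A − λI)^k v = 0 for every generalised eigenvector v of λ).

  λ = -5: largest Jordan block has size 1, contributing (x + 5)
  λ = 2: largest Jordan block has size 1, contributing (x − 2)

So m_A(x) = (x - 2)*(x + 5) = x^2 + 3*x - 10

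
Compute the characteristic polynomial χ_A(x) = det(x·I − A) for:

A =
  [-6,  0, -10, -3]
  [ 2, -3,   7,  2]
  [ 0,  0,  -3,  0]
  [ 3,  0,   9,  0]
x^4 + 12*x^3 + 54*x^2 + 108*x + 81

Expanding det(x·I − A) (e.g. by cofactor expansion or by noting that A is similar to its Jordan form J, which has the same characteristic polynomial as A) gives
  χ_A(x) = x^4 + 12*x^3 + 54*x^2 + 108*x + 81
which factors as (x + 3)^4. The eigenvalues (with algebraic multiplicities) are λ = -3 with multiplicity 4.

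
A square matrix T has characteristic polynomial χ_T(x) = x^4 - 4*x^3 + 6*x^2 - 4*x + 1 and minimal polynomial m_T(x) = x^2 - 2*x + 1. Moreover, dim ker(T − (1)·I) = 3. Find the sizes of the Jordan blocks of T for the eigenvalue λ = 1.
Block sizes for λ = 1: [2, 1, 1]

Step 1 — from the characteristic polynomial, algebraic multiplicity of λ = 1 is 4. From dim ker(T − (1)·I) = 3, there are exactly 3 Jordan blocks for λ = 1.
Step 2 — from the minimal polynomial, the factor (x − 1)^2 tells us the largest block for λ = 1 has size 2.
Step 3 — with total size 4, 3 blocks, and largest block 2, the block sizes (in nonincreasing order) are [2, 1, 1].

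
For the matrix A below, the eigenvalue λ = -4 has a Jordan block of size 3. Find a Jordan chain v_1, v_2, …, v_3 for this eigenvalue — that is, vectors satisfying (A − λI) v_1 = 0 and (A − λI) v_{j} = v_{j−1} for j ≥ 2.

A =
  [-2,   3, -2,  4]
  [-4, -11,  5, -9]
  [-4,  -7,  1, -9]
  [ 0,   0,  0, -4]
A Jordan chain for λ = -4 of length 3:
v_1 = (-1, 2, 2, 0)ᵀ
v_2 = (3, -7, -7, 0)ᵀ
v_3 = (0, 1, 0, 0)ᵀ

Let N = A − (-4)·I. We want v_3 with N^3 v_3 = 0 but N^2 v_3 ≠ 0; then v_{j-1} := N · v_j for j = 3, …, 2.

Pick v_3 = (0, 1, 0, 0)ᵀ.
Then v_2 = N · v_3 = (3, -7, -7, 0)ᵀ.
Then v_1 = N · v_2 = (-1, 2, 2, 0)ᵀ.

Sanity check: (A − (-4)·I) v_1 = (0, 0, 0, 0)ᵀ = 0. ✓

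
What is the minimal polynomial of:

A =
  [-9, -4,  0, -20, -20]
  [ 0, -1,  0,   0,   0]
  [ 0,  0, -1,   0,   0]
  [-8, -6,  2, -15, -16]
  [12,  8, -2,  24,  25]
x^2 - 1

The characteristic polynomial is χ_A(x) = (x - 1)^2*(x + 1)^3, so the eigenvalues are known. The minimal polynomial is
  m_A(x) = Π_λ (x − λ)^{k_λ}
where k_λ is the size of the *largest* Jordan block for λ (equivalently, the smallest k with (A − λI)^k v = 0 for every generalised eigenvector v of λ).

  λ = -1: largest Jordan block has size 1, contributing (x + 1)
  λ = 1: largest Jordan block has size 1, contributing (x − 1)

So m_A(x) = (x - 1)*(x + 1) = x^2 - 1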